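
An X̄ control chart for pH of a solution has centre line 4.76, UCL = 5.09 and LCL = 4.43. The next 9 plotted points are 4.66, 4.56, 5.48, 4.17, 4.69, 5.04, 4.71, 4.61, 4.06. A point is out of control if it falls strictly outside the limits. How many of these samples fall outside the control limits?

Compare each point to [4.43, 5.09]: sample 3 = 5.48 > UCL; sample 4 = 4.17 < LCL; sample 9 = 4.06 < LCL.

3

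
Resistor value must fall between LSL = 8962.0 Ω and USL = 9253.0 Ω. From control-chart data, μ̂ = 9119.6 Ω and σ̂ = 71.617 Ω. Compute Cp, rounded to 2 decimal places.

0.68

Cp = (USL − LSL) / (6σ̂) = (9253.0 − 8962.0) / (6 × 71.617) = 291.0000 / 429.7020 = 0.6772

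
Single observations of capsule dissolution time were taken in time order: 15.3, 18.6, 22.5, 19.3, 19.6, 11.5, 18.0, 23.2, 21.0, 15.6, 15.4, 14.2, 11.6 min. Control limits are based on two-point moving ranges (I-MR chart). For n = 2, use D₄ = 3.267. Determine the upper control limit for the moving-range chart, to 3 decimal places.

Moving ranges: 3.3, 3.9, 3.2, 0.3, 8.1, 6.5, 5.2, 2.2, 5.4, 0.2, 1.2, 2.6; M̄R̄ = 42.1000 / 12 = 3.5083
UCL_MR = D₄·M̄R̄ = 3.267 × 3.5083 = 11.4617

11.462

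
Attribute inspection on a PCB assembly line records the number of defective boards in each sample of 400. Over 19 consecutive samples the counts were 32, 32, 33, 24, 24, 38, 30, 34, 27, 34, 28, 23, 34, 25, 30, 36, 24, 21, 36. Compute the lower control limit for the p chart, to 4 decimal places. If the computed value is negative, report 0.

p̄ = Σdᵢ / (k·n) = 565 / (19 × 400) = 0.07434
LCL = p̄ − 3·√(p̄(1−p̄)/n) = 0.07434 − 3 × 0.01312 = 0.03499

0.0350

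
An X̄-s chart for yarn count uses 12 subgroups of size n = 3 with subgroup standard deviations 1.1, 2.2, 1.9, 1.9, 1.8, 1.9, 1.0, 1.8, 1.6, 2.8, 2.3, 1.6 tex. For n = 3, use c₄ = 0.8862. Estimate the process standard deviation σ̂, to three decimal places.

2.059

s̄ = (1.1 + 2.2 + 1.9 + 1.9 + 1.8 + 1.9 + 1.0 + 1.8 + 1.6 + 2.8 + 2.3 + 1.6) / 12 = 1.8250
σ̂ = s̄ / c₄ = 1.8250 / 0.8862 = 2.0594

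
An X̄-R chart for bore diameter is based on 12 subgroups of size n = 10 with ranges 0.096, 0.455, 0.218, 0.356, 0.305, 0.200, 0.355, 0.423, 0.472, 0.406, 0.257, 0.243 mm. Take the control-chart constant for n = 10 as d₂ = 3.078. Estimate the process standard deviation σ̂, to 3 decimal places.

0.103

R̄ = (0.096 + 0.455 + 0.218 + 0.356 + 0.305 + 0.200 + 0.355 + 0.423 + 0.472 + 0.406 + 0.257 + 0.243) / 12 = 0.3155
σ̂ = R̄ / d₂ = 0.3155 / 3.078 = 0.1025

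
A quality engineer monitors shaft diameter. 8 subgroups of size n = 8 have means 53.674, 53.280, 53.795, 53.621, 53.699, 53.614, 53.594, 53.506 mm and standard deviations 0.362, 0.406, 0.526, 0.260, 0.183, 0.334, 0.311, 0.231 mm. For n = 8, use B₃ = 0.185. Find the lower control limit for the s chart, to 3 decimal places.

0.060

s̄ = (0.362 + 0.406 + 0.526 + 0.260 + 0.183 + 0.334 + 0.311 + 0.231) / 8 = 0.3266
LCL_s = B₃·s̄ = 0.185 × 0.3266 = 0.0604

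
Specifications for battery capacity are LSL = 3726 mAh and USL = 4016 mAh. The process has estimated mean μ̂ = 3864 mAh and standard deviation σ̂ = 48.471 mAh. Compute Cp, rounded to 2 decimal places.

Cp = (USL − LSL) / (6σ̂) = (4016 − 3726) / (6 × 48.471) = 290.0000 / 290.8260 = 0.9972

1.00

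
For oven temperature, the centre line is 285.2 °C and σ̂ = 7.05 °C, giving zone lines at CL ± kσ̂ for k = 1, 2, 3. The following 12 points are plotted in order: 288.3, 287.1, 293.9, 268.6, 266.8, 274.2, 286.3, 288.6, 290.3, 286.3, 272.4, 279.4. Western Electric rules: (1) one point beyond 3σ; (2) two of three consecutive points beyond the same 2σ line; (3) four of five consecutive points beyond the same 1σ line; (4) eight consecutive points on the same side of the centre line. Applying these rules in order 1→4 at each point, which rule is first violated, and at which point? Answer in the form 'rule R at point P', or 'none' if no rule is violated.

rule 2 at point 5

Zone of each point (C = within 1σ̂, B = 1σ̂–2σ̂, A = 2σ̂–3σ̂, * = beyond 3σ̂; sign = side of CL): 1:+C, 2:+C, 3:+B, 4:-A, 5:-A, 6:-B, 7:+C, 8:+C, 9:+C, 10:+C, 11:-B, 12:-C
Rule 2 (two of three consecutive points beyond the same 2σ limit) is satisfied at point 5.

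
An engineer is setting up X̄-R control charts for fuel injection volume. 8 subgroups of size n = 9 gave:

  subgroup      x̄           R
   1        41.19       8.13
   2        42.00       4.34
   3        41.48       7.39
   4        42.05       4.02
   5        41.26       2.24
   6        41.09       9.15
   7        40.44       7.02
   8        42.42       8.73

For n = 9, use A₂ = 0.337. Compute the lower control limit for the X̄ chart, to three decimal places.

X̄̄ = (41.19 + 42.00 + 41.48 + 42.05 + 41.26 + 41.09 + 40.44 + 42.42) / 8 = 331.9300 / 8 = 41.4913
R̄ = (8.13 + 4.34 + 7.39 + 4.02 + 2.24 + 9.15 + 7.02 + 8.73) / 8 = 51.0200 / 8 = 6.3775
LCL = X̄̄ − A₂·R̄ = 41.4913 − 0.337 × 6.3775 = 39.3420

39.342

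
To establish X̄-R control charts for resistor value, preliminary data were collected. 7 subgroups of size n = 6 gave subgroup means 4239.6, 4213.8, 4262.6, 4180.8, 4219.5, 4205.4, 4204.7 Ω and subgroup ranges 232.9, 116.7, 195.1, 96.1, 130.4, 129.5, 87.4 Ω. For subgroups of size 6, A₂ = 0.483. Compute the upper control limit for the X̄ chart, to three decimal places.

4286.236

X̄̄ = (4239.6 + 4213.8 + 4262.6 + 4180.8 + 4219.5 + 4205.4 + 4204.7) / 7 = 29526.4000 / 7 = 4218.0571
R̄ = (232.9 + 116.7 + 195.1 + 96.1 + 130.4 + 129.5 + 87.4) / 7 = 988.1000 / 7 = 141.1571
UCL = X̄̄ + A₂·R̄ = 4218.0571 + 0.483 × 141.1571 = 4286.2360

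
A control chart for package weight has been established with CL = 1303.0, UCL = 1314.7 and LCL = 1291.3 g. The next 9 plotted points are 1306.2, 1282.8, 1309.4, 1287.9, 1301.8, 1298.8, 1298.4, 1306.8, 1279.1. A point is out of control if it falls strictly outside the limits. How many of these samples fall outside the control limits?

3

Compare each point to [1291.3, 1314.7]: sample 2 = 1282.8 < LCL; sample 4 = 1287.9 < LCL; sample 9 = 1279.1 < LCL.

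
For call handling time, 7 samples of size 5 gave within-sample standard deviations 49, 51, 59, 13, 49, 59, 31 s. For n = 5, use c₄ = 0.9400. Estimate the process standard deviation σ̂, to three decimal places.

s̄ = (49 + 51 + 59 + 13 + 49 + 59 + 31) / 7 = 44.4286
σ̂ = s̄ / c₄ = 44.4286 / 0.9400 = 47.2644

47.264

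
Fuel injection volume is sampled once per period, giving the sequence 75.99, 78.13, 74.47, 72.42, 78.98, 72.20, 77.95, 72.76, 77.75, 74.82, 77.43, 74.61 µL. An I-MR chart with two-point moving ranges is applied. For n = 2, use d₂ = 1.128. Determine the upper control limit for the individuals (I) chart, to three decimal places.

86.622

X̄ = (75.99 + 78.13 + 74.47 + 72.42 + 78.98 + 72.20 + 77.95 + 72.76 + 77.75 + 74.82 + 77.43 + 74.61) / 12 = 75.6258
Moving ranges: 2.14, 3.66, 2.05, 6.56, 6.78, 5.75, 5.19, 4.99, 2.93, 2.61, 2.82; M̄R̄ = 45.4800 / 11 = 4.1345
UCL = X̄ + 3·M̄R̄/d₂ = 75.6258 + 3 × 4.1345 / 1.128 = 86.6220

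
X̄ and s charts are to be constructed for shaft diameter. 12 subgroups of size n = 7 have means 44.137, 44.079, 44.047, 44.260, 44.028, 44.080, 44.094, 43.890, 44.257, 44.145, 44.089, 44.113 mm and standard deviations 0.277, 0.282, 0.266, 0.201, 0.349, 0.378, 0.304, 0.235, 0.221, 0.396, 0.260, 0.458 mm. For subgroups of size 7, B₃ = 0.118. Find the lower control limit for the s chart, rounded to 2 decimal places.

0.04

s̄ = (0.277 + 0.282 + 0.266 + 0.201 + 0.349 + 0.378 + 0.304 + 0.235 + 0.221 + 0.396 + 0.260 + 0.458) / 12 = 0.3023
LCL_s = B₃·s̄ = 0.118 × 0.3023 = 0.0357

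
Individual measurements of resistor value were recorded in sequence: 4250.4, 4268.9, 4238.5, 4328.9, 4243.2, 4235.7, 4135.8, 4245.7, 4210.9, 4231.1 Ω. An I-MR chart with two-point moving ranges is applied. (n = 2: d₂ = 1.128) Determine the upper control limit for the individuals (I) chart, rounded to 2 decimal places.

4385.87

X̄ = (4250.4 + 4268.9 + 4238.5 + 4328.9 + 4243.2 + 4235.7 + 4135.8 + 4245.7 + 4210.9 + 4231.1) / 10 = 4238.9100
Moving ranges: 18.5, 30.4, 90.4, 85.7, 7.5, 99.9, 109.9, 34.8, 20.2; M̄R̄ = 497.3000 / 9 = 55.2556
UCL = X̄ + 3·M̄R̄/d₂ = 4238.9100 + 3 × 55.2556 / 1.128 = 4385.8663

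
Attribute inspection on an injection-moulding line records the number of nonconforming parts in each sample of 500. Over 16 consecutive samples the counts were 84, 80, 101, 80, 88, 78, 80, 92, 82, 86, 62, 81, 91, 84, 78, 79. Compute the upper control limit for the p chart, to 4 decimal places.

p̄ = Σdᵢ / (k·n) = 1326 / (16 × 500) = 0.16575
UCL = p̄ + 3·√(p̄(1−p̄)/n) = 0.16575 + 3 × √(0.16575×0.83425/500) = 0.16575 + 3 × 0.01663 = 0.21564

0.2156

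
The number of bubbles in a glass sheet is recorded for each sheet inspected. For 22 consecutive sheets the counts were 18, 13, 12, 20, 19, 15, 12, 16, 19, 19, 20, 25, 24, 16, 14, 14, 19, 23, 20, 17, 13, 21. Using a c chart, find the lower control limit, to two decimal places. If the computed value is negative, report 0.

c̄ = (18 + 13 + 12 + 20 + 19 + 15 + 12 + 16 + 19 + 19 + 20 + 25 + 24 + 16 + 14 + 14 + 19 + 23 + 20 + 17 + 13 + 21) / 22 = 389 / 22 = 17.6818
LCL = c̄ − 3√c̄ = 17.6818 − 3 × 4.2050 = 5.0669

5.07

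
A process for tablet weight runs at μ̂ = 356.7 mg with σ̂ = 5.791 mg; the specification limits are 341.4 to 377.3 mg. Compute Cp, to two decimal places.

Cp = (USL − LSL) / (6σ̂) = (377.3 − 341.4) / (6 × 5.791) = 35.9000 / 34.7460 = 1.0332

1.03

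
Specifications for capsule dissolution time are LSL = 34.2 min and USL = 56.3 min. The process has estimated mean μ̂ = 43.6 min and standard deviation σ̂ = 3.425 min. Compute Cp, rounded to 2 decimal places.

Cp = (USL − LSL) / (6σ̂) = (56.3 − 34.2) / (6 × 3.425) = 22.1000 / 20.5500 = 1.0754

1.08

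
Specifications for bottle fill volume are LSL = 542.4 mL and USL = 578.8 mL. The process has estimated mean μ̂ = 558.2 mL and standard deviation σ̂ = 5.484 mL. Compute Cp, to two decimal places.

Cp = (USL − LSL) / (6σ̂) = (578.8 − 542.4) / (6 × 5.484) = 36.4000 / 32.9040 = 1.1062

1.11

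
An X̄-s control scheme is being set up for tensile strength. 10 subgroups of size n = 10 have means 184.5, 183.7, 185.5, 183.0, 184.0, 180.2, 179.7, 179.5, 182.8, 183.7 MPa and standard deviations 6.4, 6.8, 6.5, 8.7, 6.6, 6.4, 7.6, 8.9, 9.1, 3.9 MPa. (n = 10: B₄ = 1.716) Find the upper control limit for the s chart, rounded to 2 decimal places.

s̄ = (6.4 + 6.8 + 6.5 + 8.7 + 6.6 + 6.4 + 7.6 + 8.9 + 9.1 + 3.9) / 10 = 7.0900
UCL_s = B₄·s̄ = 1.716 × 7.0900 = 12.1664

12.17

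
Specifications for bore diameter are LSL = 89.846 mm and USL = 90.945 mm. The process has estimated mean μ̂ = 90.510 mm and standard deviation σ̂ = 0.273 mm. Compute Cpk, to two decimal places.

Cpu = (USL − μ̂) / (3σ̂) = (90.945 − 90.510) / (3 × 0.273) = 0.5311; Cpl = (μ̂ − LSL) / (3σ̂) = (90.510 − 89.846) / (3 × 0.273) = 0.8107; Cpk = min(Cpu, Cpl) = 0.5311

0.53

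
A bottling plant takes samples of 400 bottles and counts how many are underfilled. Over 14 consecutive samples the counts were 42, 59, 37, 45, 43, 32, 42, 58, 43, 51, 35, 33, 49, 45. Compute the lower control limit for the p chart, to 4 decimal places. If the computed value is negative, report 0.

0.0628

p̄ = Σdᵢ / (k·n) = 614 / (14 × 400) = 0.10964
LCL = p̄ − 3·√(p̄(1−p̄)/n) = 0.10964 − 3 × 0.01562 = 0.06278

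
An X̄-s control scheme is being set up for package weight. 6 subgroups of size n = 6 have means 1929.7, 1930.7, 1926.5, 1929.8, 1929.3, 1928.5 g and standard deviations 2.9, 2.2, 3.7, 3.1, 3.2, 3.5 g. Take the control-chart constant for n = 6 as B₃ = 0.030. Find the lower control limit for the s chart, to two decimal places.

0.09

s̄ = (2.9 + 2.2 + 3.7 + 3.1 + 3.2 + 3.5) / 6 = 3.1000
LCL_s = B₃·s̄ = 0.030 × 3.1000 = 0.0930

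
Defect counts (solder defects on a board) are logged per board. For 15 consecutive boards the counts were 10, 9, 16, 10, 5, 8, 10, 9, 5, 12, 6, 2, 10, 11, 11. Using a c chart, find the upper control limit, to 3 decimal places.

c̄ = (10 + 9 + 16 + 10 + 5 + 8 + 10 + 9 + 5 + 12 + 6 + 2 + 10 + 11 + 11) / 15 = 134 / 15 = 8.9333
UCL = c̄ + 3√c̄ = 8.9333 + 3 × √8.9333 = 8.9333 + 3 × 2.9889 = 17.8999

17.900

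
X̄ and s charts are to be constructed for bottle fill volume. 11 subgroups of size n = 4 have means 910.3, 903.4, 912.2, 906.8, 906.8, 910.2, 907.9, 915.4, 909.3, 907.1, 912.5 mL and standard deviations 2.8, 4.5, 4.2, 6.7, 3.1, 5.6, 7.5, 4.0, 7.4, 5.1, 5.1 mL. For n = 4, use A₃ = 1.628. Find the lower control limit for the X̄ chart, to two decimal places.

X̄̄ = (910.3 + 903.4 + 912.2 + 906.8 + 906.8 + 910.2 + 907.9 + 915.4 + 909.3 + 907.1 + 912.5) / 11 = 909.2636
s̄ = (2.8 + 4.5 + 4.2 + 6.7 + 3.1 + 5.6 + 7.5 + 4.0 + 7.4 + 5.1 + 5.1) / 11 = 5.0909
LCL = X̄̄ − A₃·s̄ = 909.2636 − 1.628 × 5.0909 = 900.9756

900.98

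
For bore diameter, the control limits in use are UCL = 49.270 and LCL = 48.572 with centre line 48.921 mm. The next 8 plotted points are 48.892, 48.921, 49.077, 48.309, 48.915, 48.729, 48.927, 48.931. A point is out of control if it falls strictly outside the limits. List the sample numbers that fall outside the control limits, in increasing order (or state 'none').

4

Compare each point to [48.572, 49.270]: sample 4 = 48.309 < LCL.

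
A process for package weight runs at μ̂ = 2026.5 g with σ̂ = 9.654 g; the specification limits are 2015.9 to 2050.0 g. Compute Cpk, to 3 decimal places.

Cpu = (USL − μ̂) / (3σ̂) = (2050.0 − 2026.5) / (3 × 9.654) = 0.8114; Cpl = (μ̂ − LSL) / (3σ̂) = (2026.5 − 2015.9) / (3 × 9.654) = 0.3660; Cpk = min(Cpu, Cpl) = 0.3660

0.366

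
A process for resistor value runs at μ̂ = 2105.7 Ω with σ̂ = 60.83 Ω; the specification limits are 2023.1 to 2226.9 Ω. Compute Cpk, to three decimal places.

Cpu = (USL − μ̂) / (3σ̂) = (2226.9 − 2105.7) / (3 × 60.83) = 0.6641; Cpl = (μ̂ − LSL) / (3σ̂) = (2105.7 − 2023.1) / (3 × 60.83) = 0.4526; Cpk = min(Cpu, Cpl) = 0.4526

0.453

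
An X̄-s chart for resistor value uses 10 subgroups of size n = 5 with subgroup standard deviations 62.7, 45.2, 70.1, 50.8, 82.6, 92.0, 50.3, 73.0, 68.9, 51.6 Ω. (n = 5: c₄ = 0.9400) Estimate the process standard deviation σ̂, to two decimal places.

68.85

s̄ = (62.7 + 45.2 + 70.1 + 50.8 + 82.6 + 92.0 + 50.3 + 73.0 + 68.9 + 51.6) / 10 = 64.7200
σ̂ = s̄ / c₄ = 64.7200 / 0.9400 = 68.8511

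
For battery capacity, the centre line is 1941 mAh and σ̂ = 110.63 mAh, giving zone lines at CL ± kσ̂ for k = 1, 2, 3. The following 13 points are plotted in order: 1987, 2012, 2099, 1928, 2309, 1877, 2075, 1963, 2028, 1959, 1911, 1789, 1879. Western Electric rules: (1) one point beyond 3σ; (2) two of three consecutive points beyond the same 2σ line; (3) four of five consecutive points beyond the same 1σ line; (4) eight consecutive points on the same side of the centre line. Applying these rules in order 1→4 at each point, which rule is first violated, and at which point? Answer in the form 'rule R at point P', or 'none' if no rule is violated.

Zone of each point (C = within 1σ̂, B = 1σ̂–2σ̂, A = 2σ̂–3σ̂, * = beyond 3σ̂; sign = side of CL): 1:+C, 2:+C, 3:+B, 4:-C, 5:+*, 6:-C, 7:+B, 8:+C, 9:+C, 10:+C, 11:-C, 12:-B, 13:-C
Rule 1 (one point beyond the 3σ limits) is satisfied at point 5.

rule 1 at point 5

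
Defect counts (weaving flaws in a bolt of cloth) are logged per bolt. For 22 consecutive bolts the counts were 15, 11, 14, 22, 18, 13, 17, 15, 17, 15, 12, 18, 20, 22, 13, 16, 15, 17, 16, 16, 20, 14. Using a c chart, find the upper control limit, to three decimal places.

c̄ = (15 + 11 + 14 + 22 + 18 + 13 + 17 + 15 + 17 + 15 + 12 + 18 + 20 + 22 + 13 + 16 + 15 + 17 + 16 + 16 + 20 + 14) / 22 = 356 / 22 = 16.1818
UCL = c̄ + 3√c̄ = 16.1818 + 3 × √16.1818 = 16.1818 + 3 × 4.0227 = 28.2498

28.250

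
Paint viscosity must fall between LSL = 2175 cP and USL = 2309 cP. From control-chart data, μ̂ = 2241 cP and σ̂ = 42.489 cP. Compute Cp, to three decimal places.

Cp = (USL − LSL) / (6σ̂) = (2309 − 2175) / (6 × 42.489) = 134.0000 / 254.9340 = 0.5256

0.526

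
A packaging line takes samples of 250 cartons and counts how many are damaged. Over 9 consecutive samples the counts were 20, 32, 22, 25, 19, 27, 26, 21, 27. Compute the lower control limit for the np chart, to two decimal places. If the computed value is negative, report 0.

p̄ = Σdᵢ / (k·n) = 219 / (9 × 250) = 0.09733
LCL = np̄ − 3·√(np̄(1−p̄)) = 24.3333 − 3 × 4.6867 = 10.2733

10.27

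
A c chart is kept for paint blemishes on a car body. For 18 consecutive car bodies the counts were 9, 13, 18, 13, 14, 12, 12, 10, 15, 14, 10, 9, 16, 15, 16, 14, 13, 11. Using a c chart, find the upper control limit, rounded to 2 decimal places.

23.82

c̄ = (9 + 13 + 18 + 13 + 14 + 12 + 12 + 10 + 15 + 14 + 10 + 9 + 16 + 15 + 16 + 14 + 13 + 11) / 18 = 234 / 18 = 13.0000
UCL = c̄ + 3√c̄ = 13.0000 + 3 × √13.0000 = 13.0000 + 3 × 3.6056 = 23.8167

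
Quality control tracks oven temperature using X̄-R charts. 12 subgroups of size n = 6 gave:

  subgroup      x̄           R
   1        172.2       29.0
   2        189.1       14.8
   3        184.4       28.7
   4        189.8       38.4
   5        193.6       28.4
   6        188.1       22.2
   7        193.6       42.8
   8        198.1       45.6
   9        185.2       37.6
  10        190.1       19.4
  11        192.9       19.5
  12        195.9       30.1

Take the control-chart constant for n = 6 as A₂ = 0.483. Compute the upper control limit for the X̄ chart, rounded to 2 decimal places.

X̄̄ = (172.2 + 189.1 + 184.4 + 189.8 + 193.6 + 188.1 + 193.6 + 198.1 + 185.2 + 190.1 + 192.9 + 195.9) / 12 = 2273.0000 / 12 = 189.4167
R̄ = (29.0 + 14.8 + 28.7 + 38.4 + 28.4 + 22.2 + 42.8 + 45.6 + 37.6 + 19.4 + 19.5 + 30.1) / 12 = 356.5000 / 12 = 29.7083
UCL = X̄̄ + A₂·R̄ = 189.4167 + 0.483 × 29.7083 = 203.7658

203.77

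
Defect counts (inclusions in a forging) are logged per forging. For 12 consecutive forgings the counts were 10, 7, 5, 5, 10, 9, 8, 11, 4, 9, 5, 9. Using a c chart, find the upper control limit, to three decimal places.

c̄ = (10 + 7 + 5 + 5 + 10 + 9 + 8 + 11 + 4 + 9 + 5 + 9) / 12 = 92 / 12 = 7.6667
UCL = c̄ + 3√c̄ = 7.6667 + 3 × √7.6667 = 7.6667 + 3 × 2.7689 = 15.9733

15.973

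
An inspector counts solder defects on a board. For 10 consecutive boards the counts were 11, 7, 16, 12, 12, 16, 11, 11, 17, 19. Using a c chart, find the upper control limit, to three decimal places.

24.100

c̄ = (11 + 7 + 16 + 12 + 12 + 16 + 11 + 11 + 17 + 19) / 10 = 132 / 10 = 13.2000
UCL = c̄ + 3√c̄ = 13.2000 + 3 × √13.2000 = 13.2000 + 3 × 3.6332 = 24.0995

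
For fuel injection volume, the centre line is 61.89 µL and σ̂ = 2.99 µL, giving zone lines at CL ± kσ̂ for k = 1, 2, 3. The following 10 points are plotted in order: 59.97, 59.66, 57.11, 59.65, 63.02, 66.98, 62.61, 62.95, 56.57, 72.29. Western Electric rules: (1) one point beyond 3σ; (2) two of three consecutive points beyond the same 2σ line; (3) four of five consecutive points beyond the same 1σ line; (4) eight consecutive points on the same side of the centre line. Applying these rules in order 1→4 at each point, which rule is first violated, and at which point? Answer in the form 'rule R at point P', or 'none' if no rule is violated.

rule 1 at point 10

Zone of each point (C = within 1σ̂, B = 1σ̂–2σ̂, A = 2σ̂–3σ̂, * = beyond 3σ̂; sign = side of CL): 1:-C, 2:-C, 3:-B, 4:-C, 5:+C, 6:+B, 7:+C, 8:+C, 9:-B, 10:+*
Rule 1 (one point beyond the 3σ limits) is satisfied at point 10.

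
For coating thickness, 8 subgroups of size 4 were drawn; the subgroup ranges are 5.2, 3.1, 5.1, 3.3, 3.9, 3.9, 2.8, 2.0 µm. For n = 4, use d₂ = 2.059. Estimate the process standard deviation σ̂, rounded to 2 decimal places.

1.78

R̄ = (5.2 + 3.1 + 5.1 + 3.3 + 3.9 + 3.9 + 2.8 + 2.0) / 8 = 3.6625
σ̂ = R̄ / d₂ = 3.6625 / 2.059 = 1.7788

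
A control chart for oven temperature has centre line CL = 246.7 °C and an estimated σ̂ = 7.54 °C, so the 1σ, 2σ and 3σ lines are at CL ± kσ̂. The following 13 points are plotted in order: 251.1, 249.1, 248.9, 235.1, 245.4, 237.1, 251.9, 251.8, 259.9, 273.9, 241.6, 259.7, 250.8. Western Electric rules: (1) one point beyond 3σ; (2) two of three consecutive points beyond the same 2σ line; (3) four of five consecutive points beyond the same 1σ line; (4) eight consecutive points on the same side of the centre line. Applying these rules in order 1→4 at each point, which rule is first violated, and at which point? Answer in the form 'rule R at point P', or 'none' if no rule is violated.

rule 1 at point 10

Zone of each point (C = within 1σ̂, B = 1σ̂–2σ̂, A = 2σ̂–3σ̂, * = beyond 3σ̂; sign = side of CL): 1:+C, 2:+C, 3:+C, 4:-B, 5:-C, 6:-B, 7:+C, 8:+C, 9:+B, 10:+*, 11:-C, 12:+B, 13:+C
Rule 1 (one point beyond the 3σ limits) is satisfied at point 10.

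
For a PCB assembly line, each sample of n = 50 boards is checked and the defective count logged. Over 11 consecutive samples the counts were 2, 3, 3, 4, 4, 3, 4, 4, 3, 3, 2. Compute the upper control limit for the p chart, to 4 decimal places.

0.1672

p̄ = Σdᵢ / (k·n) = 35 / (11 × 50) = 0.06364
UCL = p̄ + 3·√(p̄(1−p̄)/n) = 0.06364 + 3 × √(0.06364×0.93636/50) = 0.06364 + 3 × 0.03452 = 0.16720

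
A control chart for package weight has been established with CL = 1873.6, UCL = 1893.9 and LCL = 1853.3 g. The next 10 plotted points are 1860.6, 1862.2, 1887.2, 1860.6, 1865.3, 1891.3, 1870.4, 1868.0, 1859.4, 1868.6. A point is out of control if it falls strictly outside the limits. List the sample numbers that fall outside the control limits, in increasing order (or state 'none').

All 10 points lie within [1853.3, 1893.9].

none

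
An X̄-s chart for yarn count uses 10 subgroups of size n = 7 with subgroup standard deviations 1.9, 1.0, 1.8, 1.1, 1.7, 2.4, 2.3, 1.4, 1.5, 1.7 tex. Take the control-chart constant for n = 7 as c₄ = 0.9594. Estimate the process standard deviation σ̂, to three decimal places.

s̄ = (1.9 + 1.0 + 1.8 + 1.1 + 1.7 + 2.4 + 2.3 + 1.4 + 1.5 + 1.7) / 10 = 1.6800
σ̂ = s̄ / c₄ = 1.6800 / 0.9594 = 1.7511

1.751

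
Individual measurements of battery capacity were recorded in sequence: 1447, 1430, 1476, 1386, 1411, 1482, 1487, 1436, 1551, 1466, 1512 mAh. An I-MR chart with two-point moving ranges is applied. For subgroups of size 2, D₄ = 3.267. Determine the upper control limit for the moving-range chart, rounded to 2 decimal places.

180.01

Moving ranges: 17, 46, 90, 25, 71, 5, 51, 115, 85, 46; M̄R̄ = 551.0000 / 10 = 55.1000
UCL_MR = D₄·M̄R̄ = 3.267 × 55.1000 = 180.0117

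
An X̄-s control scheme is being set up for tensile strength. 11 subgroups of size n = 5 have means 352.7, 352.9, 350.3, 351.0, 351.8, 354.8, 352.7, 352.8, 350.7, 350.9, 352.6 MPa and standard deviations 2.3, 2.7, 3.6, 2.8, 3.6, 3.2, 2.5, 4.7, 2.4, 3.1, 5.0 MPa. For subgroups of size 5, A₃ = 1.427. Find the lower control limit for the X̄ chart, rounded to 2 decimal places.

347.45

X̄̄ = (352.7 + 352.9 + 350.3 + 351.0 + 351.8 + 354.8 + 352.7 + 352.8 + 350.7 + 350.9 + 352.6) / 11 = 352.1091
s̄ = (2.3 + 2.7 + 3.6 + 2.8 + 3.6 + 3.2 + 2.5 + 4.7 + 2.4 + 3.1 + 5.0) / 11 = 3.2636
LCL = X̄̄ − A₃·s̄ = 352.1091 − 1.427 × 3.2636 = 347.4519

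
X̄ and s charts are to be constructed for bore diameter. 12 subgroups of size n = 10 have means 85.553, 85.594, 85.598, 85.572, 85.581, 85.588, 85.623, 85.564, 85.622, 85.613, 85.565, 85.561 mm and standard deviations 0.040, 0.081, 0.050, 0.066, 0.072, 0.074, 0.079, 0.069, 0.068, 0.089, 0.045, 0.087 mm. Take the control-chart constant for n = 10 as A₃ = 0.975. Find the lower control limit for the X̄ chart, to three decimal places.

X̄̄ = (85.553 + 85.594 + 85.598 + 85.572 + 85.581 + 85.588 + 85.623 + 85.564 + 85.622 + 85.613 + 85.565 + 85.561) / 12 = 85.5862
s̄ = (0.040 + 0.081 + 0.050 + 0.066 + 0.072 + 0.074 + 0.079 + 0.069 + 0.068 + 0.089 + 0.045 + 0.087) / 12 = 0.0683
LCL = X̄̄ − A₃·s̄ = 85.5862 − 0.975 × 0.0683 = 85.5195

85.520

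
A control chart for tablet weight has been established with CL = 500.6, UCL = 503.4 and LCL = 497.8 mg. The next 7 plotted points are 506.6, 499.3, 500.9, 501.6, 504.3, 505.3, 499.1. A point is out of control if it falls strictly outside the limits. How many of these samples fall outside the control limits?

3

Compare each point to [497.8, 503.4]: sample 1 = 506.6 > UCL; sample 5 = 504.3 > UCL; sample 6 = 505.3 > UCL.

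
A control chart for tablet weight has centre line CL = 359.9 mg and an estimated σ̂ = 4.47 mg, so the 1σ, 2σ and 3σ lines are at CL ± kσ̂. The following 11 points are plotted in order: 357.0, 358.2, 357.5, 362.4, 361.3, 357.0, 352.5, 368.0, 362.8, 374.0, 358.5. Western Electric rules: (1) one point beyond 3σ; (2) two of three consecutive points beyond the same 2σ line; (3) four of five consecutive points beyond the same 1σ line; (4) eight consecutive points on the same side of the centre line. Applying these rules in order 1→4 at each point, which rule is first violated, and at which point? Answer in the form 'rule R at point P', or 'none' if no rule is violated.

rule 1 at point 10

Zone of each point (C = within 1σ̂, B = 1σ̂–2σ̂, A = 2σ̂–3σ̂, * = beyond 3σ̂; sign = side of CL): 1:-C, 2:-C, 3:-C, 4:+C, 5:+C, 6:-C, 7:-B, 8:+B, 9:+C, 10:+*, 11:-C
Rule 1 (one point beyond the 3σ limits) is satisfied at point 10.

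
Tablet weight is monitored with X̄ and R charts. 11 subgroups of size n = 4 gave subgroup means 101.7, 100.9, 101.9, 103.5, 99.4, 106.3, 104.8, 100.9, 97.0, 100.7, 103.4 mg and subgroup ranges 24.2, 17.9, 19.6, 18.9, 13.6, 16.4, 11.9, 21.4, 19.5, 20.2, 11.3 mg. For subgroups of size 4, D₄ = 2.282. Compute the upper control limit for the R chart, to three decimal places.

40.433

R̄ = (24.2 + 17.9 + 19.6 + 18.9 + 13.6 + 16.4 + 11.9 + 21.4 + 19.5 + 20.2 + 11.3) / 11 = 194.9000 / 11 = 17.7182
UCL_R = D₄·R̄ = 2.282 × 17.7182 = 40.4329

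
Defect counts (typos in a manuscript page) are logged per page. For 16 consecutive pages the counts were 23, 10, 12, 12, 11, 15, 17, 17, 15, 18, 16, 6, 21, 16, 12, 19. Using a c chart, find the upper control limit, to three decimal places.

26.619

c̄ = (23 + 10 + 12 + 12 + 11 + 15 + 17 + 17 + 15 + 18 + 16 + 6 + 21 + 16 + 12 + 19) / 16 = 240 / 16 = 15.0000
UCL = c̄ + 3√c̄ = 15.0000 + 3 × √15.0000 = 15.0000 + 3 × 3.8730 = 26.6190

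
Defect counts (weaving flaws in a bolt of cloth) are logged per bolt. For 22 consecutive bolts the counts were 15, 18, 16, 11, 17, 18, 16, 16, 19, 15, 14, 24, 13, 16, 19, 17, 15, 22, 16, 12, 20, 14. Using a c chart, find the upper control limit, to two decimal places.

c̄ = (15 + 18 + 16 + 11 + 17 + 18 + 16 + 16 + 19 + 15 + 14 + 24 + 13 + 16 + 19 + 17 + 15 + 22 + 16 + 12 + 20 + 14) / 22 = 363 / 22 = 16.5000
UCL = c̄ + 3√c̄ = 16.5000 + 3 × √16.5000 = 16.5000 + 3 × 4.0620 = 28.6861

28.69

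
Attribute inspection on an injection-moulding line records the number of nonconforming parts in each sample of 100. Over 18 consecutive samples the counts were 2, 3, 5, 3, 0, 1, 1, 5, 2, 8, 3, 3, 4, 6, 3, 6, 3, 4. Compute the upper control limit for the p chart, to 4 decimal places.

0.0892

p̄ = Σdᵢ / (k·n) = 62 / (18 × 100) = 0.03444
UCL = p̄ + 3·√(p̄(1−p̄)/n) = 0.03444 + 3 × √(0.03444×0.96556/100) = 0.03444 + 3 × 0.01824 = 0.08915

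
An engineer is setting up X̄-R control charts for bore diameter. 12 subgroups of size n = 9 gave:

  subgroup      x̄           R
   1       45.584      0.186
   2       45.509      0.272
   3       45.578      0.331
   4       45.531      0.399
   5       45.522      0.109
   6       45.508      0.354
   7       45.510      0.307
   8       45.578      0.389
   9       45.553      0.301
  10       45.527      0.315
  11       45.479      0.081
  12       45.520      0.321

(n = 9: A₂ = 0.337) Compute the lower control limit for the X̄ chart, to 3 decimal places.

X̄̄ = (45.584 + 45.509 + 45.578 + 45.531 + 45.522 + 45.508 + 45.510 + 45.578 + 45.553 + 45.527 + 45.479 + 45.520) / 12 = 546.3990 / 12 = 45.5333
R̄ = (0.186 + 0.272 + 0.331 + 0.399 + 0.109 + 0.354 + 0.307 + 0.389 + 0.301 + 0.315 + 0.081 + 0.321) / 12 = 3.3650 / 12 = 0.2804
LCL = X̄̄ − A₂·R̄ = 45.5333 − 0.337 × 0.2804 = 45.4387

45.439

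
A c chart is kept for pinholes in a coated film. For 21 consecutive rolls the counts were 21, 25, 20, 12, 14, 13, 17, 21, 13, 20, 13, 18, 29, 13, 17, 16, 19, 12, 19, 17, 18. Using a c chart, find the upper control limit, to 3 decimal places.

c̄ = (21 + 25 + 20 + 12 + 14 + 13 + 17 + 21 + 13 + 20 + 13 + 18 + 29 + 13 + 17 + 16 + 19 + 12 + 19 + 17 + 18) / 21 = 367 / 21 = 17.4762
UCL = c̄ + 3√c̄ = 17.4762 + 3 × √17.4762 = 17.4762 + 3 × 4.1805 = 30.0176

30.018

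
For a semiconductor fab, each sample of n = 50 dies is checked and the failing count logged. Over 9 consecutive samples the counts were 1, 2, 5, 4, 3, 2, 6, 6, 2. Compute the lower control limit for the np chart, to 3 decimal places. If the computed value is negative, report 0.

p̄ = Σdᵢ / (k·n) = 31 / (9 × 50) = 0.06889
LCL = np̄ − 3·√(np̄(1−p̄)) = 3.4444 − 3 × 1.7909 = -1.9281 → 0 (negative, so LCL = 0)

0.000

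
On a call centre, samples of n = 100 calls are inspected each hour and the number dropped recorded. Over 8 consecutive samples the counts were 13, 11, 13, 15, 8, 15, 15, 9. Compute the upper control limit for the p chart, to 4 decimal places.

0.2225

p̄ = Σdᵢ / (k·n) = 99 / (8 × 100) = 0.12375
UCL = p̄ + 3·√(p̄(1−p̄)/n) = 0.12375 + 3 × √(0.12375×0.87625/100) = 0.12375 + 3 × 0.03293 = 0.22254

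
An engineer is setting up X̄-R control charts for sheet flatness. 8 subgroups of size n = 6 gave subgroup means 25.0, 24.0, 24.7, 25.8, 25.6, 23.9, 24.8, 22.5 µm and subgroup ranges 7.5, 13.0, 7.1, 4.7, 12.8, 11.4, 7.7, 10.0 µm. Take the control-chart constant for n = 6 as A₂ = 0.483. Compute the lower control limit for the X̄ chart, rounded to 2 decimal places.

X̄̄ = (25.0 + 24.0 + 24.7 + 25.8 + 25.6 + 23.9 + 24.8 + 22.5) / 8 = 196.3000 / 8 = 24.5375
R̄ = (7.5 + 13.0 + 7.1 + 4.7 + 12.8 + 11.4 + 7.7 + 10.0) / 8 = 74.2000 / 8 = 9.2750
LCL = X̄̄ − A₂·R̄ = 24.5375 − 0.483 × 9.2750 = 20.0577

20.06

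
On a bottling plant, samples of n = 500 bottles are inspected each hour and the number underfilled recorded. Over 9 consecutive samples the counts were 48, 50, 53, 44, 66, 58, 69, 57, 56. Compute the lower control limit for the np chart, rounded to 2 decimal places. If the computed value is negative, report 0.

34.57

p̄ = Σdᵢ / (k·n) = 501 / (9 × 500) = 0.11133
LCL = np̄ − 3·√(np̄(1−p̄)) = 55.6667 − 3 × 7.0334 = 34.5664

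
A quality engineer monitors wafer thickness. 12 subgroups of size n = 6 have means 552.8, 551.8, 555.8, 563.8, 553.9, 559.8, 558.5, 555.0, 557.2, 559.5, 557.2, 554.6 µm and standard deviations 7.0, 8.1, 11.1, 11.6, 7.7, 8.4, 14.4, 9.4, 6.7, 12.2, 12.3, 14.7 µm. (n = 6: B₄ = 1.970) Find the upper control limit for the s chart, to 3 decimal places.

s̄ = (7.0 + 8.1 + 11.1 + 11.6 + 7.7 + 8.4 + 14.4 + 9.4 + 6.7 + 12.2 + 12.3 + 14.7) / 12 = 10.3000
UCL_s = B₄·s̄ = 1.970 × 10.3000 = 20.2910

20.291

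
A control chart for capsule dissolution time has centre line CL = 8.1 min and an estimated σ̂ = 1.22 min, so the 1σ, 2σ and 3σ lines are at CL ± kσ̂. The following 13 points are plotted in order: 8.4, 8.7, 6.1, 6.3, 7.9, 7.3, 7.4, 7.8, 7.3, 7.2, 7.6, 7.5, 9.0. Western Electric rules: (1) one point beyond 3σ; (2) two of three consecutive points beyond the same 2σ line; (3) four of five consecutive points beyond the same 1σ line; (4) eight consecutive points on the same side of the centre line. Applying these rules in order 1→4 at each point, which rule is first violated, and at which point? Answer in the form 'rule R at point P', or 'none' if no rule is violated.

Zone of each point (C = within 1σ̂, B = 1σ̂–2σ̂, A = 2σ̂–3σ̂, * = beyond 3σ̂; sign = side of CL): 1:+C, 2:+C, 3:-B, 4:-B, 5:-C, 6:-C, 7:-C, 8:-C, 9:-C, 10:-C, 11:-C, 12:-C, 13:+C
Rule 4 (eight consecutive points on the same side of the centre line) is satisfied at point 10.

rule 4 at point 10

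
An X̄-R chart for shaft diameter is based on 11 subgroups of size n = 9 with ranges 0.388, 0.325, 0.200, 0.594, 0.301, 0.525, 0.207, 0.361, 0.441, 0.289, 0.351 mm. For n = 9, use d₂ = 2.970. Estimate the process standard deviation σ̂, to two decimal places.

0.12

R̄ = (0.388 + 0.325 + 0.200 + 0.594 + 0.301 + 0.525 + 0.207 + 0.361 + 0.441 + 0.289 + 0.351) / 11 = 0.3620
σ̂ = R̄ / d₂ = 0.3620 / 2.970 = 0.1219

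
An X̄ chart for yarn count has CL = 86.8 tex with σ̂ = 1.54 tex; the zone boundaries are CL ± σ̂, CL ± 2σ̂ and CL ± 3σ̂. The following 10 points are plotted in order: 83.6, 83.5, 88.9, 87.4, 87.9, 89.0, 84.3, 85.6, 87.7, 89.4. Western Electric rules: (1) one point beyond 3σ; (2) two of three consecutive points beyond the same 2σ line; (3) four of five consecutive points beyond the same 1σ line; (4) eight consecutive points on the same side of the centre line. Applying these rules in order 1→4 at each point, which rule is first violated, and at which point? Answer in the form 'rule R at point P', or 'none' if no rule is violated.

rule 2 at point 2

Zone of each point (C = within 1σ̂, B = 1σ̂–2σ̂, A = 2σ̂–3σ̂, * = beyond 3σ̂; sign = side of CL): 1:-A, 2:-A, 3:+B, 4:+C, 5:+C, 6:+B, 7:-B, 8:-C, 9:+C, 10:+B
Rule 2 (two of three consecutive points beyond the same 2σ limit) is satisfied at point 2.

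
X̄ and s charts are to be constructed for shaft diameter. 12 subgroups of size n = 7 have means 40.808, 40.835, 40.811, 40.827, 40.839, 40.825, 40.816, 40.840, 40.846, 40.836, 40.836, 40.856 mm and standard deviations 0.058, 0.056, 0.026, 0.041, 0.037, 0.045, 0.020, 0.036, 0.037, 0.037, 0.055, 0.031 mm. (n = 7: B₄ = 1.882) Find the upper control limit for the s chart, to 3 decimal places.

s̄ = (0.058 + 0.056 + 0.026 + 0.041 + 0.037 + 0.045 + 0.020 + 0.036 + 0.037 + 0.037 + 0.055 + 0.031) / 12 = 0.0399
UCL_s = B₄·s̄ = 1.882 × 0.0399 = 0.0751

0.075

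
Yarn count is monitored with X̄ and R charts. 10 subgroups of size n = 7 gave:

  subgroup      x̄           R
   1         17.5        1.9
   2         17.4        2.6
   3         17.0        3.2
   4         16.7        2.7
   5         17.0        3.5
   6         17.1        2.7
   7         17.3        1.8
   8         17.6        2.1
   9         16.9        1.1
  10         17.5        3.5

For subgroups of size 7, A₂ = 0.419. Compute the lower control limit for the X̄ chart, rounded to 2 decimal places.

16.15

X̄̄ = (17.5 + 17.4 + 17.0 + 16.7 + 17.0 + 17.1 + 17.3 + 17.6 + 16.9 + 17.5) / 10 = 172.0000 / 10 = 17.2000
R̄ = (1.9 + 2.6 + 3.2 + 2.7 + 3.5 + 2.7 + 1.8 + 2.1 + 1.1 + 3.5) / 10 = 25.1000 / 10 = 2.5100
LCL = X̄̄ − A₂·R̄ = 17.2000 − 0.419 × 2.5100 = 16.1483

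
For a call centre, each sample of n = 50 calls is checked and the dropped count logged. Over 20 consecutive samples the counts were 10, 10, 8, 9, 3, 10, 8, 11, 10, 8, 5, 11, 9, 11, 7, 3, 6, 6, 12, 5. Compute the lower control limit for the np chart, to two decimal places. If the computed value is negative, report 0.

0.28

p̄ = Σdᵢ / (k·n) = 162 / (20 × 50) = 0.16200
LCL = np̄ − 3·√(np̄(1−p̄)) = 8.1000 − 3 × 2.6053 = 0.2840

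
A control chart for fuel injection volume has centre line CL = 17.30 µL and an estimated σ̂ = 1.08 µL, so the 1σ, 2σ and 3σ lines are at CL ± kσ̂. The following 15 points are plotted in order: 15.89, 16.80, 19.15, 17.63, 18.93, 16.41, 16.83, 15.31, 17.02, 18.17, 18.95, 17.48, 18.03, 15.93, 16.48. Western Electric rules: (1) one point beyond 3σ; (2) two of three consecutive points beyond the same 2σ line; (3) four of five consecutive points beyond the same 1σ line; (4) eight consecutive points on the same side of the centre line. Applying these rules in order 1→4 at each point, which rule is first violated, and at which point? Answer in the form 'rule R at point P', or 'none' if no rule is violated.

Zone of each point (C = within 1σ̂, B = 1σ̂–2σ̂, A = 2σ̂–3σ̂, * = beyond 3σ̂; sign = side of CL): 1:-B, 2:-C, 3:+B, 4:+C, 5:+B, 6:-C, 7:-C, 8:-B, 9:-C, 10:+C, 11:+B, 12:+C, 13:+C, 14:-B, 15:-C
No rule fires across all 15 points.

none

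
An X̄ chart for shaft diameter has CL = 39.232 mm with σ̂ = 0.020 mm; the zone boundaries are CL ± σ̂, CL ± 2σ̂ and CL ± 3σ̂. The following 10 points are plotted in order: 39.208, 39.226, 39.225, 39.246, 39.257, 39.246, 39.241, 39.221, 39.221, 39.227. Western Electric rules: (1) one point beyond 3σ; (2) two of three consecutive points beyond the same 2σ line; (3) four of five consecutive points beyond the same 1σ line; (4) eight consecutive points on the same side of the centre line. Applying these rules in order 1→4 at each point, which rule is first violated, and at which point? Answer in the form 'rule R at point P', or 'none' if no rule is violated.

none

Zone of each point (C = within 1σ̂, B = 1σ̂–2σ̂, A = 2σ̂–3σ̂, * = beyond 3σ̂; sign = side of CL): 1:-B, 2:-C, 3:-C, 4:+C, 5:+B, 6:+C, 7:+C, 8:-C, 9:-C, 10:-C
No rule fires across all 10 points.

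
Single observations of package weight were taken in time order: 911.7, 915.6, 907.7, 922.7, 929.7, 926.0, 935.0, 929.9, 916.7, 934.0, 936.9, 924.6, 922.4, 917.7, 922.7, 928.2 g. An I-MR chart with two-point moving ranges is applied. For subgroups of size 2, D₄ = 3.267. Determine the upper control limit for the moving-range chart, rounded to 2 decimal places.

24.98

Moving ranges: 3.9, 7.9, 15.0, 7.0, 3.7, 9.0, 5.1, 13.2, 17.3, 2.9, 12.3, 2.2, 4.7, 5.0, 5.5; M̄R̄ = 114.7000 / 15 = 7.6467
UCL_MR = D₄·M̄R̄ = 3.267 × 7.6467 = 24.9817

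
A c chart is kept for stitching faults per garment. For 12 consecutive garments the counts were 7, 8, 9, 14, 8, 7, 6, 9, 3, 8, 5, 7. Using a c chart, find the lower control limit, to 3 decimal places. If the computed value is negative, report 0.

0.000

c̄ = (7 + 8 + 9 + 14 + 8 + 7 + 6 + 9 + 3 + 8 + 5 + 7) / 12 = 91 / 12 = 7.5833
LCL = c̄ − 3√c̄ = 7.5833 − 3 × 2.7538 = -0.6780 → 0 (cannot be negative)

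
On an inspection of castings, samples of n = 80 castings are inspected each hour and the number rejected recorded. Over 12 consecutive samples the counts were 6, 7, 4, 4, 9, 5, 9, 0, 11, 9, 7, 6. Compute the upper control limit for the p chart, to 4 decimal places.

0.1713

p̄ = Σdᵢ / (k·n) = 77 / (12 × 80) = 0.08021
UCL = p̄ + 3·√(p̄(1−p̄)/n) = 0.08021 + 3 × √(0.08021×0.91979/80) = 0.08021 + 3 × 0.03037 = 0.17131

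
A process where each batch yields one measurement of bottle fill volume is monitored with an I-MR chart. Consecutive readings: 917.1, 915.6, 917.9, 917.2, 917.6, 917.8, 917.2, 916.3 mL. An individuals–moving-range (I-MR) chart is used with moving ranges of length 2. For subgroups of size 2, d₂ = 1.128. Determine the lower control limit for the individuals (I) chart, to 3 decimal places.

X̄ = (917.1 + 915.6 + 917.9 + 917.2 + 917.6 + 917.8 + 917.2 + 916.3) / 8 = 917.0875
Moving ranges: 1.5, 2.3, 0.7, 0.4, 0.2, 0.6, 0.9; M̄R̄ = 6.6000 / 7 = 0.9429
LCL = X̄ − 3·M̄R̄/d₂ = 917.0875 − 3 × 0.9429 / 1.128 = 914.5799

914.580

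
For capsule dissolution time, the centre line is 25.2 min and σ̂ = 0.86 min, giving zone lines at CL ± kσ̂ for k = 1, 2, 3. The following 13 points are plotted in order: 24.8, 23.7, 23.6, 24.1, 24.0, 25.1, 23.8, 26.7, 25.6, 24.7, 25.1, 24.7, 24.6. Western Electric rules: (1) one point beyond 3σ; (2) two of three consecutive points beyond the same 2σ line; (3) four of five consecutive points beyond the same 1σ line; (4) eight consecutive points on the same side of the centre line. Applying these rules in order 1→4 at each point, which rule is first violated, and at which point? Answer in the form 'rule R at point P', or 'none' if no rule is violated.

Zone of each point (C = within 1σ̂, B = 1σ̂–2σ̂, A = 2σ̂–3σ̂, * = beyond 3σ̂; sign = side of CL): 1:-C, 2:-B, 3:-B, 4:-B, 5:-B, 6:-C, 7:-B, 8:+B, 9:+C, 10:-C, 11:-C, 12:-C, 13:-C
Rule 3 (four of five consecutive points beyond the same 1σ limit) is satisfied at point 5.

rule 3 at point 5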